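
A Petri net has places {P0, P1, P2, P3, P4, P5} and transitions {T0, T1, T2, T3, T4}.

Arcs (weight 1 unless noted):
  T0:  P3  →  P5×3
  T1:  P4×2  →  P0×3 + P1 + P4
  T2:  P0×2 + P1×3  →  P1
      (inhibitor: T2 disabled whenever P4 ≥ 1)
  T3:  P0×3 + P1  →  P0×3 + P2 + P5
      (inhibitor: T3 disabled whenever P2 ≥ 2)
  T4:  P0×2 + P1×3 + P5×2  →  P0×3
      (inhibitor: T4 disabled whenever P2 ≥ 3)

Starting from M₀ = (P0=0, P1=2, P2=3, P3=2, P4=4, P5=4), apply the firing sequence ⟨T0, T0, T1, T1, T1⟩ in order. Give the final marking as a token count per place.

step 1: fire T0:  (P0=0, P1=2, P2=3, P3=2, P4=4, P5=4) → (P0=0, P1=2, P2=3, P3=1, P4=4, P5=7)
step 2: fire T0:  (P0=0, P1=2, P2=3, P3=1, P4=4, P5=7) → (P0=0, P1=2, P2=3, P3=0, P4=4, P5=10)
step 3: fire T1:  (P0=0, P1=2, P2=3, P3=0, P4=4, P5=10) → (P0=3, P1=3, P2=3, P3=0, P4=3, P5=10)
step 4: fire T1:  (P0=3, P1=3, P2=3, P3=0, P4=3, P5=10) → (P0=6, P1=4, P2=3, P3=0, P4=2, P5=10)
step 5: fire T1:  (P0=6, P1=4, P2=3, P3=0, P4=2, P5=10) → (P0=9, P1=5, P2=3, P3=0, P4=1, P5=10)

(P0=9, P1=5, P2=3, P3=0, P4=1, P5=10)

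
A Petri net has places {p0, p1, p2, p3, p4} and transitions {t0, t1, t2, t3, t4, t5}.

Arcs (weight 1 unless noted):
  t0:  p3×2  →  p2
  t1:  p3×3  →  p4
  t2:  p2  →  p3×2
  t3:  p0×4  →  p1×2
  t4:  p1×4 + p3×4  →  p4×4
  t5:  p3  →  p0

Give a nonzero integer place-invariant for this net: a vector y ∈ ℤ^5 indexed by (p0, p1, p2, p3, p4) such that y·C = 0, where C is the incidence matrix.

y = (p0:1, p1:2, p2:2, p3:1, p4:3)

Incidence matrix C (rows=places, cols=transitions):
       t0   t1   t2   t3   t4   t5
   p0   0    0    0   -4    0    1
   p1   0    0    0    2   -4    0
   p2   1    0   -1    0    0    0
   p3  -2   -3    2    0   -4   -1
   p4   0    1    0    0    4    0

Candidate y = [1, 2, 2, 1, 3]; check y·C column-wise:
  col t0: 1·0 + 2·0 + 2·1 + 1·-2 + 3·0 = 0
  col t1: 1·0 + 2·0 + 2·0 + 1·-3 + 3·1 = 0
  col t2: 1·0 + 2·0 + 2·-1 + 1·2 + 3·0 = 0
  col t3: 1·-4 + 2·2 + 2·0 + 1·0 + 3·0 = 0
  col t4: 1·0 + 2·-4 + 2·0 + 1·-4 + 3·4 = 0
  col t5: 1·1 + 2·0 + 2·0 + 1·-1 + 3·0 = 0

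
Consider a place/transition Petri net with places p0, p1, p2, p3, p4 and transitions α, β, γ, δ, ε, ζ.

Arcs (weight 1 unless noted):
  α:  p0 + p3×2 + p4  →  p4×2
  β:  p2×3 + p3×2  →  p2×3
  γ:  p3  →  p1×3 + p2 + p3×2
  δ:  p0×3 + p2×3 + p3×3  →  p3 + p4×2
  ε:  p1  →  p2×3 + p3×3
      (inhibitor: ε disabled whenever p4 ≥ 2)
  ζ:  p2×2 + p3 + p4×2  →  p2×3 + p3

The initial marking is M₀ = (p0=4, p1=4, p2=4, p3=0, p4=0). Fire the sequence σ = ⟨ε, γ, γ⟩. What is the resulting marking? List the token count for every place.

(p0=4, p1=9, p2=9, p3=5, p4=0)

step 1: fire ε:  (p0=4, p1=4, p2=4, p3=0, p4=0) → (p0=4, p1=3, p2=7, p3=3, p4=0)
step 2: fire γ:  (p0=4, p1=3, p2=7, p3=3, p4=0) → (p0=4, p1=6, p2=8, p3=4, p4=0)
step 3: fire γ:  (p0=4, p1=6, p2=8, p3=4, p4=0) → (p0=4, p1=9, p2=9, p3=5, p4=0)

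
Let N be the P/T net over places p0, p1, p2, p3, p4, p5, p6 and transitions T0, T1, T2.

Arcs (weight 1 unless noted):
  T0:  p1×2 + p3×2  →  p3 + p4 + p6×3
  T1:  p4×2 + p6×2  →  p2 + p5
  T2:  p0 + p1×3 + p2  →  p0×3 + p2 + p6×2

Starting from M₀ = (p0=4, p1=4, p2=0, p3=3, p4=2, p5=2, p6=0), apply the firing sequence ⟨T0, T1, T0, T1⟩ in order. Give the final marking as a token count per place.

step 1: fire T0:  (p0=4, p1=4, p2=0, p3=3, p4=2, p5=2, p6=0) → (p0=4, p1=2, p2=0, p3=2, p4=3, p5=2, p6=3)
step 2: fire T1:  (p0=4, p1=2, p2=0, p3=2, p4=3, p5=2, p6=3) → (p0=4, p1=2, p2=1, p3=2, p4=1, p5=3, p6=1)
step 3: fire T0:  (p0=4, p1=2, p2=1, p3=2, p4=1, p5=3, p6=1) → (p0=4, p1=0, p2=1, p3=1, p4=2, p5=3, p6=4)
step 4: fire T1:  (p0=4, p1=0, p2=1, p3=1, p4=2, p5=3, p6=4) → (p0=4, p1=0, p2=2, p3=1, p4=0, p5=4, p6=2)

(p0=4, p1=0, p2=2, p3=1, p4=0, p5=4, p6=2)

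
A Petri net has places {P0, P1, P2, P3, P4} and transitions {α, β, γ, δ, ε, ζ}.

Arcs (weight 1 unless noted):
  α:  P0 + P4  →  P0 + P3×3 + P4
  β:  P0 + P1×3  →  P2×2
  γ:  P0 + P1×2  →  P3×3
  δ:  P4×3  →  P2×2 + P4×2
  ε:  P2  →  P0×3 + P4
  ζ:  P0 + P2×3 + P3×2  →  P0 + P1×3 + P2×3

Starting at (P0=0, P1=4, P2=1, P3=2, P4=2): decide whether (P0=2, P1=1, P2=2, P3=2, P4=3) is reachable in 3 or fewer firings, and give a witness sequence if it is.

YES — reachable via ⟨ε, β⟩ (2 firings)

step 1: fire ε:  (P0=0, P1=4, P2=1, P3=2, P4=2) → (P0=3, P1=4, P2=0, P3=2, P4=3)
step 2: fire β:  (P0=3, P1=4, P2=0, P3=2, P4=3) → (P0=2, P1=1, P2=2, P3=2, P4=3)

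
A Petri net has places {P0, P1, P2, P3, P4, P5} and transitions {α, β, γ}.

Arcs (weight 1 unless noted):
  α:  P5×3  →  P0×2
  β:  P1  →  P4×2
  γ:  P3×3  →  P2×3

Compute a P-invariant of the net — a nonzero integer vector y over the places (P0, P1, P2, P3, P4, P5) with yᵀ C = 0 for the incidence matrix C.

Incidence matrix C (rows=places, cols=transitions):
        α    β    γ
   P0   2    0    0
   P1   0   -1    0
   P2   0    0    3
   P3   0    0   -3
   P4   0    2    0
   P5  -3    0    0

Candidate y = [0, 0, 1, 1, 0, 0]; check y·C column-wise:
  col α: 0·2 + 1·0 + 1·0 + 0·-3 = 0
  col β: 0·-1 + 1·0 + 1·0 + 0·2 = 0
  col γ: 1·3 + 1·-3 = 0

y = (P0:0, P1:0, P2:1, P3:1, P4:0, P5:0)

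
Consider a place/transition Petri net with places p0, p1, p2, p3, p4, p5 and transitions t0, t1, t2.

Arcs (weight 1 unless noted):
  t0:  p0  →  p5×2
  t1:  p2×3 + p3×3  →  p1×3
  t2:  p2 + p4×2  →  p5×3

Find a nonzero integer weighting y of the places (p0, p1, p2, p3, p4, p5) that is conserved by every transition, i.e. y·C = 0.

y = (p0:0, p1:1, p2:0, p3:1, p4:0, p5:0)

Incidence matrix C (rows=places, cols=transitions):
       t0   t1   t2
   p0  -1    0    0
   p1   0    3    0
   p2   0   -3   -1
   p3   0   -3    0
   p4   0    0   -2
   p5   2    0    3

Candidate y = [0, 1, 0, 1, 0, 0]; check y·C column-wise:
  col t0: 0·-1 + 1·0 + 1·0 + 0·2 = 0
  col t1: 1·3 + 0·-3 + 1·-3 = 0
  col t2: 1·0 + 0·-1 + 1·0 + 0·-2 + 0·3 = 0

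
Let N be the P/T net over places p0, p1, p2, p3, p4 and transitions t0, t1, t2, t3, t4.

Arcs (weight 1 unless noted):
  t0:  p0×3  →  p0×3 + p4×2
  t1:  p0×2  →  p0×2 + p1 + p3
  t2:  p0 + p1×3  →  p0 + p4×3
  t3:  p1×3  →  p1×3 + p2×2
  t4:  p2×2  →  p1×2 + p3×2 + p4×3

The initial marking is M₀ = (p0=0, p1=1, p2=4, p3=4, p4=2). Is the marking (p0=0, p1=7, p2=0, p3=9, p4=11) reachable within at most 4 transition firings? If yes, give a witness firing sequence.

depth 0: 1 marking
depth 1: 2 markings reached so far
depth 2: 4 markings reached so far
depth 3: 6 markings reached so far
depth 4: 9 markings reached so far
target is not among the 9 markings reachable within 4 steps

NO — not reachable within 4 firings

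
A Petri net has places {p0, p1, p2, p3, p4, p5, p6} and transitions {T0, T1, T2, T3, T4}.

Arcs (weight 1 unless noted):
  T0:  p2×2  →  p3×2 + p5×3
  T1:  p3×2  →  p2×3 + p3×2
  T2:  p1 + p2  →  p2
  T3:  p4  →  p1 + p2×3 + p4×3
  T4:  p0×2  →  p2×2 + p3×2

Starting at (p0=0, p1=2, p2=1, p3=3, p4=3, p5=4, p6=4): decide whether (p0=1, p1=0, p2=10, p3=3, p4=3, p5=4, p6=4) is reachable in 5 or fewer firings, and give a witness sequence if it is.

depth 0: 1 marking
depth 1: 4 markings reached so far
depth 2: 12 markings reached so far
depth 3: 28 markings reached so far
depth 4: 55 markings reached so far
depth 5: 97 markings reached so far
target is not among the 97 markings reachable within 5 steps

NO — not reachable within 5 firings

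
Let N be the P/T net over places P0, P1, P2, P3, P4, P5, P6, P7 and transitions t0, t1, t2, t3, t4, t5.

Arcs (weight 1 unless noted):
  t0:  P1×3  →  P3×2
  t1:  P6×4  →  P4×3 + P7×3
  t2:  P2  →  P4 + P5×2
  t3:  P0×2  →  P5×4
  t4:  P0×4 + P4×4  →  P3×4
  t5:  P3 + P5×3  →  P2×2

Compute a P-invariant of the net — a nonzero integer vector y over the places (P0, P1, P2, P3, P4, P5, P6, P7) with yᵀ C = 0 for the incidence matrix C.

y = (P0:8, P1:8, P2:12, P3:12, P4:4, P5:4, P6:3, P7:0)

Incidence matrix C (rows=places, cols=transitions):
       t0   t1   t2   t3   t4   t5
   P0   0    0    0   -2   -4    0
   P1  -3    0    0    0    0    0
   P2   0    0   -1    0    0    2
   P3   2    0    0    0    4   -1
   P4   0    3    1    0   -4    0
   P5   0    0    2    4    0   -3
   P6   0   -4    0    0    0    0
   P7   0    3    0    0    0    0

Candidate y = [8, 8, 12, 12, 4, 4, 3, 0]; check y·C column-wise:
  col t0: 8·0 + 8·-3 + 12·0 + 12·2 + 4·0 + 4·0 + 3·0 = 0
  col t1: 8·0 + 8·0 + 12·0 + 12·0 + 4·3 + 4·0 + 3·-4 + 0·3 = 0
  col t2: 8·0 + 8·0 + 12·-1 + 12·0 + 4·1 + 4·2 + 3·0 = 0
  col t3: 8·-2 + 8·0 + 12·0 + 12·0 + 4·0 + 4·4 + 3·0 = 0
  col t4: 8·-4 + 8·0 + 12·0 + 12·4 + 4·-4 + 4·0 + 3·0 = 0
  col t5: 8·0 + 8·0 + 12·2 + 12·-1 + 4·0 + 4·-3 + 3·0 = 0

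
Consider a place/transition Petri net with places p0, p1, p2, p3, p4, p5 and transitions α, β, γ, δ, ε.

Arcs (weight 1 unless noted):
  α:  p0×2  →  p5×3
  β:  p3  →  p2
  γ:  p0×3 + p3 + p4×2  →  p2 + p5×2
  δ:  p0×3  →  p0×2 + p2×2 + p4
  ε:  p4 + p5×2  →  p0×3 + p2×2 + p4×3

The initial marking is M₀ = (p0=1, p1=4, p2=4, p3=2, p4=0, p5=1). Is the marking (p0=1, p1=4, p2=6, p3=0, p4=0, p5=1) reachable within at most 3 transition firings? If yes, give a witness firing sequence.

step 1: fire β:  (p0=1, p1=4, p2=4, p3=2, p4=0, p5=1) → (p0=1, p1=4, p2=5, p3=1, p4=0, p5=1)
step 2: fire β:  (p0=1, p1=4, p2=5, p3=1, p4=0, p5=1) → (p0=1, p1=4, p2=6, p3=0, p4=0, p5=1)

YES — reachable via ⟨β, β⟩ (2 firings)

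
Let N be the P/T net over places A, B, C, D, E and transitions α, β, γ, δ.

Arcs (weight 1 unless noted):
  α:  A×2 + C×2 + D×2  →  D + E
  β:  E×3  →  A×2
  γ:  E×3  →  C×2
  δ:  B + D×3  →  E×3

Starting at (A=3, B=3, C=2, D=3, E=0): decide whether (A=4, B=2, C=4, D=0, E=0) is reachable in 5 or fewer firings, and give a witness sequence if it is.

depth 0: 1 marking
depth 1: 3 markings reached so far
depth 2: 5 markings reached so far
depth 3: 5 markings reached so far
(frontier empty at depth 3; search complete)
target is not among the 5 markings reachable within 5 steps

NO — not reachable within 5 firings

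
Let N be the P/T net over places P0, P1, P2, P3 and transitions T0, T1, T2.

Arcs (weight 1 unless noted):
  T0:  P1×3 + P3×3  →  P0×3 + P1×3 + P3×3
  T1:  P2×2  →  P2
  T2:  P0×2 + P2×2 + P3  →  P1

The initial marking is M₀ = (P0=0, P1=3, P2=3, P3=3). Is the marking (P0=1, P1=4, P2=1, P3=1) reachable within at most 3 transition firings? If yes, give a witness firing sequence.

NO — not reachable within 3 firings

depth 0: 1 marking
depth 1: 3 markings reached so far
depth 2: 7 markings reached so far
depth 3: 12 markings reached so far
target is not among the 12 markings reachable within 3 steps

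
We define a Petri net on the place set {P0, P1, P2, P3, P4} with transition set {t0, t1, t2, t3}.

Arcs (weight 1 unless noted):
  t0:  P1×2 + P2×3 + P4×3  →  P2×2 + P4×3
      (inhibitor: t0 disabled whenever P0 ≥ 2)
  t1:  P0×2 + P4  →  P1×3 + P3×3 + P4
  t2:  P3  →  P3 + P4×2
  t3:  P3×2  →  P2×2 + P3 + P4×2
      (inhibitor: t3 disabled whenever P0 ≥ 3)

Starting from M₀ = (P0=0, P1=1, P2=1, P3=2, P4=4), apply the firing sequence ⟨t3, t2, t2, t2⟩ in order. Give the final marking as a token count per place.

(P0=0, P1=1, P2=3, P3=1, P4=12)

step 1: fire t3:  (P0=0, P1=1, P2=1, P3=2, P4=4) → (P0=0, P1=1, P2=3, P3=1, P4=6)
step 2: fire t2:  (P0=0, P1=1, P2=3, P3=1, P4=6) → (P0=0, P1=1, P2=3, P3=1, P4=8)
step 3: fire t2:  (P0=0, P1=1, P2=3, P3=1, P4=8) → (P0=0, P1=1, P2=3, P3=1, P4=10)
step 4: fire t2:  (P0=0, P1=1, P2=3, P3=1, P4=10) → (P0=0, P1=1, P2=3, P3=1, P4=12)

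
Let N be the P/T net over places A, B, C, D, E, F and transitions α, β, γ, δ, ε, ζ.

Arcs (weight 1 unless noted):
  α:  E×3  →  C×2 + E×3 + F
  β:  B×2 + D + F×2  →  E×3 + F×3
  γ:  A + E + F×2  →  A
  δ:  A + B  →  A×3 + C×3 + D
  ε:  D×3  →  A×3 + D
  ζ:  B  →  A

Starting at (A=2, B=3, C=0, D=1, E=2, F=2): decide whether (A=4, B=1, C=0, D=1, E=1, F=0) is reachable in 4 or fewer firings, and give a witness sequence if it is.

step 1: fire γ:  (A=2, B=3, C=0, D=1, E=2, F=2) → (A=2, B=3, C=0, D=1, E=1, F=0)
step 2: fire ζ:  (A=2, B=3, C=0, D=1, E=1, F=0) → (A=3, B=2, C=0, D=1, E=1, F=0)
step 3: fire ζ:  (A=3, B=2, C=0, D=1, E=1, F=0) → (A=4, B=1, C=0, D=1, E=1, F=0)

YES — reachable via ⟨γ, ζ, ζ⟩ (3 firings)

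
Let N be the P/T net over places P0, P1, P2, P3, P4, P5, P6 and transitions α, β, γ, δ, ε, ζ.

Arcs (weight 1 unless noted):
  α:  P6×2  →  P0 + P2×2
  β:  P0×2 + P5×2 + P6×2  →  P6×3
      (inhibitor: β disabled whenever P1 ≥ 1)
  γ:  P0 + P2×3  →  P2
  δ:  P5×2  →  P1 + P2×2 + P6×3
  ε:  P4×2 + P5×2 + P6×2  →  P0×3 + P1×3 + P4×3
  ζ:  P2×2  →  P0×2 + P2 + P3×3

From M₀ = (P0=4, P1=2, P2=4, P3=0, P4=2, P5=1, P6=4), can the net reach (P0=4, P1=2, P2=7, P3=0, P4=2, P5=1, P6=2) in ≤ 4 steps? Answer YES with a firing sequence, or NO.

NO — not reachable within 4 firings

depth 0: 1 marking
depth 1: 4 markings reached so far
depth 2: 9 markings reached so far
depth 3: 15 markings reached so far
depth 4: 21 markings reached so far
target is not among the 21 markings reachable within 4 steps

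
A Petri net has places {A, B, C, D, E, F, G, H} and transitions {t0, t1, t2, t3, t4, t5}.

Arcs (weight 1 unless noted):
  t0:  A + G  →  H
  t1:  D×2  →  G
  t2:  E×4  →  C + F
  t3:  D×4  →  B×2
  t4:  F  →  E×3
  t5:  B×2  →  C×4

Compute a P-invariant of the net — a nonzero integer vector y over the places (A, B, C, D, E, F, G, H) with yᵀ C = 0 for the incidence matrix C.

Incidence matrix C (rows=places, cols=transitions):
       t0   t1   t2   t3   t4   t5
    A  -1    0    0    0    0    0
    B   0    0    0    2    0   -2
    C   0    0    1    0    0    4
    D   0   -2    0   -4    0    0
    E   0    0   -4    0    3    0
    F   0    0    1    0   -1    0
    G  -1    1    0    0    0    0
    H   1    0    0    0    0    0

Candidate y = [2, -2, -1, -1, -1, -3, -2, 0]; check y·C column-wise:
  col t0: 2·-1 + -2·0 + -1·0 + -1·0 + -1·0 + -3·0 + -2·-1 + 0·1 = 0
  col t1: 2·0 + -2·0 + -1·0 + -1·-2 + -1·0 + -3·0 + -2·1 = 0
  col t2: 2·0 + -2·0 + -1·1 + -1·0 + -1·-4 + -3·1 + -2·0 = 0
  col t3: 2·0 + -2·2 + -1·0 + -1·-4 + -1·0 + -3·0 + -2·0 = 0
  col t4: 2·0 + -2·0 + -1·0 + -1·0 + -1·3 + -3·-1 + -2·0 = 0
  col t5: 2·0 + -2·-2 + -1·4 + -1·0 + -1·0 + -3·0 + -2·0 = 0

y = (A:2, B:-2, C:-1, D:-1, E:-1, F:-3, G:-2, H:0)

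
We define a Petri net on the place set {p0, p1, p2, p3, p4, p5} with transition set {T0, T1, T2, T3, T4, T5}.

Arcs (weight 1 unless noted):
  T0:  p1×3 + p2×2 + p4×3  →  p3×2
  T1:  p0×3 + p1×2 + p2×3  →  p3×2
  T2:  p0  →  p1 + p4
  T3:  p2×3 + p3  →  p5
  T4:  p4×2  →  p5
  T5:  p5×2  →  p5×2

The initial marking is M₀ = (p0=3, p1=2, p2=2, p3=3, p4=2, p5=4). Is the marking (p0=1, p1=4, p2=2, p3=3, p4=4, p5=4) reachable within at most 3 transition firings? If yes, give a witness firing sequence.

step 1: fire T2:  (p0=3, p1=2, p2=2, p3=3, p4=2, p5=4) → (p0=2, p1=3, p2=2, p3=3, p4=3, p5=4)
step 2: fire T2:  (p0=2, p1=3, p2=2, p3=3, p4=3, p5=4) → (p0=1, p1=4, p2=2, p3=3, p4=4, p5=4)

YES — reachable via ⟨T2, T2⟩ (2 firings)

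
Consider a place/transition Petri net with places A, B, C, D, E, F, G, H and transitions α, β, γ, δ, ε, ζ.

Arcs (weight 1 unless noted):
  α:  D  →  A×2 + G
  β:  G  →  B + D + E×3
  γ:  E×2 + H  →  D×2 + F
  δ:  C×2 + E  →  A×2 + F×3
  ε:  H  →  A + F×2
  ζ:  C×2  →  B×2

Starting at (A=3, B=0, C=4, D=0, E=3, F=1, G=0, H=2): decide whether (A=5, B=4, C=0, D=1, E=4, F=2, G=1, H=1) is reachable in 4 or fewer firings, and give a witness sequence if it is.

depth 0: 1 marking
depth 1: 5 markings reached so far
depth 2: 15 markings reached so far
depth 3: 29 markings reached so far
depth 4: 46 markings reached so far
target is not among the 46 markings reachable within 4 steps

NO — not reachable within 4 firings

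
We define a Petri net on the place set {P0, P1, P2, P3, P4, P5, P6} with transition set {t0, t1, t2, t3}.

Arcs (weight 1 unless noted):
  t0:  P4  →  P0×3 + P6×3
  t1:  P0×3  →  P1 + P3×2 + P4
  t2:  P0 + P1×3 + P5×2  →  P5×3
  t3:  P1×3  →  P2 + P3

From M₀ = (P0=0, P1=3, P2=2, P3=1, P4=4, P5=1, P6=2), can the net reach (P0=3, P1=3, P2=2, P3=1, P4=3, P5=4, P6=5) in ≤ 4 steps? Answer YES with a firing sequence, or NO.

depth 0: 1 marking
depth 1: 3 markings reached so far
depth 2: 6 markings reached so far
depth 3: 10 markings reached so far
depth 4: 15 markings reached so far
target is not among the 15 markings reachable within 4 steps

NO — not reachable within 4 firings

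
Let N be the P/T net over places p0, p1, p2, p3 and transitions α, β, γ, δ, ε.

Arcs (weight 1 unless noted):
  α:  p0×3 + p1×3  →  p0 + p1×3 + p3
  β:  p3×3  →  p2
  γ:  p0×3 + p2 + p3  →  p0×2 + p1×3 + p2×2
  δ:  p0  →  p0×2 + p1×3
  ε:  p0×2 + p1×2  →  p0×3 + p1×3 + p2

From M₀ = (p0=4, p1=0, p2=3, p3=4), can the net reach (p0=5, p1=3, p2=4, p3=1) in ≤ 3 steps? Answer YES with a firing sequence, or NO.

YES — reachable via ⟨β, δ⟩ (2 firings)

step 1: fire β:  (p0=4, p1=0, p2=3, p3=4) → (p0=4, p1=0, p2=4, p3=1)
step 2: fire δ:  (p0=4, p1=0, p2=4, p3=1) → (p0=5, p1=3, p2=4, p3=1)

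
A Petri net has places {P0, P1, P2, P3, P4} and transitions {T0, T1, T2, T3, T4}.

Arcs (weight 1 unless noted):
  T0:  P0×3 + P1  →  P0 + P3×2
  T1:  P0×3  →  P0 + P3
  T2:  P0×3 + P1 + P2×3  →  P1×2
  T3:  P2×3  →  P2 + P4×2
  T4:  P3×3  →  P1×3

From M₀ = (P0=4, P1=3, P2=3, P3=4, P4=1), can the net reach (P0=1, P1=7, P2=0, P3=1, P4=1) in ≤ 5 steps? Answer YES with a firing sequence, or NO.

step 1: fire T2:  (P0=4, P1=3, P2=3, P3=4, P4=1) → (P0=1, P1=4, P2=0, P3=4, P4=1)
step 2: fire T4:  (P0=1, P1=4, P2=0, P3=4, P4=1) → (P0=1, P1=7, P2=0, P3=1, P4=1)

YES — reachable via ⟨T2, T4⟩ (2 firings)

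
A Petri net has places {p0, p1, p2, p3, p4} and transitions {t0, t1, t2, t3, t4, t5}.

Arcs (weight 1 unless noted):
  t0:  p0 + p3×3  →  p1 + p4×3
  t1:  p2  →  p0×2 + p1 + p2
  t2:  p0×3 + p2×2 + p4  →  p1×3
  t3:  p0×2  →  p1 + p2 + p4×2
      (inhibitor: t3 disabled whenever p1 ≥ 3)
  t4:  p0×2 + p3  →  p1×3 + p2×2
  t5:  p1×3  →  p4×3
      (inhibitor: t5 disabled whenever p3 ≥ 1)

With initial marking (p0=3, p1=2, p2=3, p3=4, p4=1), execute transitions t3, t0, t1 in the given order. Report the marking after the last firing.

(p0=2, p1=5, p2=4, p3=1, p4=6)

step 1: fire t3:  (p0=3, p1=2, p2=3, p3=4, p4=1) → (p0=1, p1=3, p2=4, p3=4, p4=3)
step 2: fire t0:  (p0=1, p1=3, p2=4, p3=4, p4=3) → (p0=0, p1=4, p2=4, p3=1, p4=6)
step 3: fire t1:  (p0=0, p1=4, p2=4, p3=1, p4=6) → (p0=2, p1=5, p2=4, p3=1, p4=6)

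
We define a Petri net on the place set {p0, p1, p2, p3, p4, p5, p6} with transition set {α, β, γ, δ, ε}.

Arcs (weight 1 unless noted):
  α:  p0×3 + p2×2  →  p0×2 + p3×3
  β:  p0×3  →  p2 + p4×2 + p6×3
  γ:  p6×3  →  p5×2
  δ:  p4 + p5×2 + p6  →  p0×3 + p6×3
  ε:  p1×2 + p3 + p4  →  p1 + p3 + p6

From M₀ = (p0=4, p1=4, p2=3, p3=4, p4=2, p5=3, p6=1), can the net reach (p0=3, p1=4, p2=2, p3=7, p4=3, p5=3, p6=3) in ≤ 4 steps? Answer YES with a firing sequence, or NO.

YES — reachable via ⟨α, β, γ, δ⟩ (4 firings)

step 1: fire α:  (p0=4, p1=4, p2=3, p3=4, p4=2, p5=3, p6=1) → (p0=3, p1=4, p2=1, p3=7, p4=2, p5=3, p6=1)
step 2: fire β:  (p0=3, p1=4, p2=1, p3=7, p4=2, p5=3, p6=1) → (p0=0, p1=4, p2=2, p3=7, p4=4, p5=3, p6=4)
step 3: fire γ:  (p0=0, p1=4, p2=2, p3=7, p4=4, p5=3, p6=4) → (p0=0, p1=4, p2=2, p3=7, p4=4, p5=5, p6=1)
step 4: fire δ:  (p0=0, p1=4, p2=2, p3=7, p4=4, p5=5, p6=1) → (p0=3, p1=4, p2=2, p3=7, p4=3, p5=3, p6=3)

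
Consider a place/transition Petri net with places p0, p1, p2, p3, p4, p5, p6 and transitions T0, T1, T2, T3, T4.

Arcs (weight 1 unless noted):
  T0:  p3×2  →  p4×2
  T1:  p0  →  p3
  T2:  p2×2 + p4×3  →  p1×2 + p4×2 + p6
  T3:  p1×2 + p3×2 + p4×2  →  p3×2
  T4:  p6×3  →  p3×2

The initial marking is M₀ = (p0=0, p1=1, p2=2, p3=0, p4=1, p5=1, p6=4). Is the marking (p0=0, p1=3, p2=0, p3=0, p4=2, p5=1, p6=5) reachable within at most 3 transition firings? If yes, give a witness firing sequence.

NO — not reachable within 3 firings

depth 0: 1 marking
depth 1: 2 markings reached so far
depth 2: 3 markings reached so far
depth 3: 4 markings reached so far
target is not among the 4 markings reachable within 3 steps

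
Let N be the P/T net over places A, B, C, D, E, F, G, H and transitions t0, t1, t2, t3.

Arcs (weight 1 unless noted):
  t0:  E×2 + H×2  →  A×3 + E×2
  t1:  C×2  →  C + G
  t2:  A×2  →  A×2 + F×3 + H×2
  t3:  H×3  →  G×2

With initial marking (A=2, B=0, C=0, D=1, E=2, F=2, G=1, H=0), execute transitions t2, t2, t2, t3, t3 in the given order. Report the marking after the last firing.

(A=2, B=0, C=0, D=1, E=2, F=11, G=5, H=0)

step 1: fire t2:  (A=2, B=0, C=0, D=1, E=2, F=2, G=1, H=0) → (A=2, B=0, C=0, D=1, E=2, F=5, G=1, H=2)
step 2: fire t2:  (A=2, B=0, C=0, D=1, E=2, F=5, G=1, H=2) → (A=2, B=0, C=0, D=1, E=2, F=8, G=1, H=4)
step 3: fire t2:  (A=2, B=0, C=0, D=1, E=2, F=8, G=1, H=4) → (A=2, B=0, C=0, D=1, E=2, F=11, G=1, H=6)
step 4: fire t3:  (A=2, B=0, C=0, D=1, E=2, F=11, G=1, H=6) → (A=2, B=0, C=0, D=1, E=2, F=11, G=3, H=3)
step 5: fire t3:  (A=2, B=0, C=0, D=1, E=2, F=11, G=3, H=3) → (A=2, B=0, C=0, D=1, E=2, F=11, G=5, H=0)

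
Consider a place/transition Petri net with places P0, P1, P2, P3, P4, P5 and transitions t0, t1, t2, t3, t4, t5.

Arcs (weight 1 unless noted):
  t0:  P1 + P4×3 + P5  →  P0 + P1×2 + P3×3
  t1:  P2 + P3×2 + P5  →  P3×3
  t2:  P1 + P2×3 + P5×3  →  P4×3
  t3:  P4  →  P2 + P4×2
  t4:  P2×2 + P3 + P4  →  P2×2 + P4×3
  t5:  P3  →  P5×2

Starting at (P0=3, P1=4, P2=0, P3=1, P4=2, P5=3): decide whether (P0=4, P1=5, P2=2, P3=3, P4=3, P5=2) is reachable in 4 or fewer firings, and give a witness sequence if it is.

YES — reachable via ⟨t3, t3, t0, t4⟩ (4 firings)

step 1: fire t3:  (P0=3, P1=4, P2=0, P3=1, P4=2, P5=3) → (P0=3, P1=4, P2=1, P3=1, P4=3, P5=3)
step 2: fire t3:  (P0=3, P1=4, P2=1, P3=1, P4=3, P5=3) → (P0=3, P1=4, P2=2, P3=1, P4=4, P5=3)
step 3: fire t0:  (P0=3, P1=4, P2=2, P3=1, P4=4, P5=3) → (P0=4, P1=5, P2=2, P3=4, P4=1, P5=2)
step 4: fire t4:  (P0=4, P1=5, P2=2, P3=4, P4=1, P5=2) → (P0=4, P1=5, P2=2, P3=3, P4=3, P5=2)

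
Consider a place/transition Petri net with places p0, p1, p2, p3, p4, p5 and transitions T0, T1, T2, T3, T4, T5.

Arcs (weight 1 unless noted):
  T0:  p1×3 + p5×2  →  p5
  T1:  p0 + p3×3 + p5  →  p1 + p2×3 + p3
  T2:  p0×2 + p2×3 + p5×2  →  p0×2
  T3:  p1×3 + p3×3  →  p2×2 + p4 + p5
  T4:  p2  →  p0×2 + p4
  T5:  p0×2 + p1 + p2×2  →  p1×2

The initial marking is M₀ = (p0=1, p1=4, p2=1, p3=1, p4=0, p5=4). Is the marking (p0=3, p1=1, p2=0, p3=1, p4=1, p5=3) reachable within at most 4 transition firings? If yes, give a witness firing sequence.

step 1: fire T0:  (p0=1, p1=4, p2=1, p3=1, p4=0, p5=4) → (p0=1, p1=1, p2=1, p3=1, p4=0, p5=3)
step 2: fire T4:  (p0=1, p1=1, p2=1, p3=1, p4=0, p5=3) → (p0=3, p1=1, p2=0, p3=1, p4=1, p5=3)

YES — reachable via ⟨T0, T4⟩ (2 firings)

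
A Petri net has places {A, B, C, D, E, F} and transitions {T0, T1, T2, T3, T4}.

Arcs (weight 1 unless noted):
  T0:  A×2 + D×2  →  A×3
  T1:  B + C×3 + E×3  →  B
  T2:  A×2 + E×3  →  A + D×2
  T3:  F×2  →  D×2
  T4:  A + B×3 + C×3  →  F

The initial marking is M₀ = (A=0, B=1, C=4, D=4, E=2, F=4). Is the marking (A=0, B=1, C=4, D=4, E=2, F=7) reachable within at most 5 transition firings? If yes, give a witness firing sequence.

depth 0: 1 marking
depth 1: 2 markings reached so far
depth 2: 3 markings reached so far
depth 3: 3 markings reached so far
(frontier empty at depth 3; search complete)
target is not among the 3 markings reachable within 5 steps

NO — not reachable within 5 firings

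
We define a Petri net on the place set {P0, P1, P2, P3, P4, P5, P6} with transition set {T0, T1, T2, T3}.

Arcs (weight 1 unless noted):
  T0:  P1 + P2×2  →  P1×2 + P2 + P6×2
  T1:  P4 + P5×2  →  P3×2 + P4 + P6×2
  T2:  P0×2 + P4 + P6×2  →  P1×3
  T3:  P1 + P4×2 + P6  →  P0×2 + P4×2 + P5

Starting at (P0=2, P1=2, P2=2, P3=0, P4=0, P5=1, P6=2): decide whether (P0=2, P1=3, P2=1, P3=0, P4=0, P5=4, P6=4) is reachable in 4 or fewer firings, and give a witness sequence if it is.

NO — not reachable within 4 firings

depth 0: 1 marking
depth 1: 2 markings reached so far
depth 2: 2 markings reached so far
(frontier empty at depth 2; search complete)
target is not among the 2 markings reachable within 4 steps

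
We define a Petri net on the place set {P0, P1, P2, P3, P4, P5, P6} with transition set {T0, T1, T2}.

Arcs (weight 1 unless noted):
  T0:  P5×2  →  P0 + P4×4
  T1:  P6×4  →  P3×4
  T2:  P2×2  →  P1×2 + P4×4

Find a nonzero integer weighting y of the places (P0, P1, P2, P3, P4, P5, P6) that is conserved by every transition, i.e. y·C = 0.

Incidence matrix C (rows=places, cols=transitions):
       T0   T1   T2
   P0   1    0    0
   P1   0    0    2
   P2   0    0   -2
   P3   0    4    0
   P4   4    0    4
   P5  -2    0    0
   P6   0   -4    0

Candidate y = [0, 1, 1, 0, 0, 0, 0]; check y·C column-wise:
  col T0: 0·1 + 1·0 + 1·0 + 0·4 + 0·-2 = 0
  col T1: 1·0 + 1·0 + 0·4 + 0·-4 = 0
  col T2: 1·2 + 1·-2 + 0·4 = 0

y = (P0:0, P1:1, P2:1, P3:0, P4:0, P5:0, P6:0)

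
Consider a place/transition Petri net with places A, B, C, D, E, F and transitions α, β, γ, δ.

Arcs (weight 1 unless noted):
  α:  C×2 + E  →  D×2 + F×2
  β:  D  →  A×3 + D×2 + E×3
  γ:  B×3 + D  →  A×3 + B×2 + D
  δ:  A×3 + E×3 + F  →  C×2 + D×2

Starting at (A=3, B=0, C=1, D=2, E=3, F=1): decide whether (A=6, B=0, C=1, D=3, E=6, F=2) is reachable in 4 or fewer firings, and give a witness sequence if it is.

depth 0: 1 marking
depth 1: 3 markings reached so far
depth 2: 5 markings reached so far
depth 3: 8 markings reached so far
depth 4: 11 markings reached so far
target is not among the 11 markings reachable within 4 steps

NO — not reachable within 4 firings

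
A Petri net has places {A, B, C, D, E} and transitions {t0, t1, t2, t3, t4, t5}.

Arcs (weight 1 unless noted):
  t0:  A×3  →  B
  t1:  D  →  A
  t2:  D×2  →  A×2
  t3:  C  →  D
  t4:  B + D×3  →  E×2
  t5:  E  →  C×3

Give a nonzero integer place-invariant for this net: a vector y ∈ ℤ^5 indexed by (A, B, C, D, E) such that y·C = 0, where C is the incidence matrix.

Incidence matrix C (rows=places, cols=transitions):
       t0   t1   t2   t3   t4   t5
    A  -3    1    2    0    0    0
    B   1    0    0    0   -1    0
    C   0    0    0   -1    0    3
    D   0   -1   -2    1   -3    0
    E   0    0    0    0    2   -1

Candidate y = [1, 3, 1, 1, 3]; check y·C column-wise:
  col t0: 1·-3 + 3·1 + 1·0 + 1·0 + 3·0 = 0
  col t1: 1·1 + 3·0 + 1·0 + 1·-1 + 3·0 = 0
  col t2: 1·2 + 3·0 + 1·0 + 1·-2 + 3·0 = 0
  col t3: 1·0 + 3·0 + 1·-1 + 1·1 + 3·0 = 0
  col t4: 1·0 + 3·-1 + 1·0 + 1·-3 + 3·2 = 0
  col t5: 1·0 + 3·0 + 1·3 + 1·0 + 3·-1 = 0

y = (A:1, B:3, C:1, D:1, E:3)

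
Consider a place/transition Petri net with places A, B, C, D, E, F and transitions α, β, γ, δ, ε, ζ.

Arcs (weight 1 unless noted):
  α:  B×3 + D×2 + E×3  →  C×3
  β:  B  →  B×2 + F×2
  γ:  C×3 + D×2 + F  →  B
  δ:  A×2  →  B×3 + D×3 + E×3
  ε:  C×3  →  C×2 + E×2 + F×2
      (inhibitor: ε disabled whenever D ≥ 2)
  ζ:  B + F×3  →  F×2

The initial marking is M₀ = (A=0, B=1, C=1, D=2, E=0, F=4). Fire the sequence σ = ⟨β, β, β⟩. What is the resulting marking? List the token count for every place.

(A=0, B=4, C=1, D=2, E=0, F=10)

step 1: fire β:  (A=0, B=1, C=1, D=2, E=0, F=4) → (A=0, B=2, C=1, D=2, E=0, F=6)
step 2: fire β:  (A=0, B=2, C=1, D=2, E=0, F=6) → (A=0, B=3, C=1, D=2, E=0, F=8)
step 3: fire β:  (A=0, B=3, C=1, D=2, E=0, F=8) → (A=0, B=4, C=1, D=2, E=0, F=10)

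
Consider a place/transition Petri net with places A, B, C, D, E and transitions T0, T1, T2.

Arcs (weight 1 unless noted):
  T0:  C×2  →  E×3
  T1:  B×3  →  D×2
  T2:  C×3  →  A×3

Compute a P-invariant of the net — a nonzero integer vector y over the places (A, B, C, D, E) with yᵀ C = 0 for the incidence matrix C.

Incidence matrix C (rows=places, cols=transitions):
       T0   T1   T2
    A   0    0    3
    B   0   -3    0
    C  -2    0   -3
    D   0    2    0
    E   3    0    0

Candidate y = [0, 2, 0, 3, 0]; check y·C column-wise:
  col T0: 2·0 + 0·-2 + 3·0 + 0·3 = 0
  col T1: 2·-3 + 3·2 = 0
  col T2: 0·3 + 2·0 + 0·-3 + 3·0 = 0

y = (A:0, B:2, C:0, D:3, E:0)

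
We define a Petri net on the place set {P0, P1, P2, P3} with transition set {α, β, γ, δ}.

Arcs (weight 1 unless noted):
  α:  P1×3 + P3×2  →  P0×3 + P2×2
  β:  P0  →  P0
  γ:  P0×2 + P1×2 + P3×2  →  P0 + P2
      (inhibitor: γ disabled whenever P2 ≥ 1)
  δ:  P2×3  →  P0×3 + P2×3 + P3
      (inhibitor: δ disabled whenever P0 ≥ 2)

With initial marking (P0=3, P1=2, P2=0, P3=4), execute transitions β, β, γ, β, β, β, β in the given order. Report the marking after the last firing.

step 1: fire β:  (P0=3, P1=2, P2=0, P3=4) → (P0=3, P1=2, P2=0, P3=4)
step 2: fire β:  (P0=3, P1=2, P2=0, P3=4) → (P0=3, P1=2, P2=0, P3=4)
step 3: fire γ:  (P0=3, P1=2, P2=0, P3=4) → (P0=2, P1=0, P2=1, P3=2)
step 4: fire β:  (P0=2, P1=0, P2=1, P3=2) → (P0=2, P1=0, P2=1, P3=2)
step 5: fire β:  (P0=2, P1=0, P2=1, P3=2) → (P0=2, P1=0, P2=1, P3=2)
step 6: fire β:  (P0=2, P1=0, P2=1, P3=2) → (P0=2, P1=0, P2=1, P3=2)
step 7: fire β:  (P0=2, P1=0, P2=1, P3=2) → (P0=2, P1=0, P2=1, P3=2)

(P0=2, P1=0, P2=1, P3=2)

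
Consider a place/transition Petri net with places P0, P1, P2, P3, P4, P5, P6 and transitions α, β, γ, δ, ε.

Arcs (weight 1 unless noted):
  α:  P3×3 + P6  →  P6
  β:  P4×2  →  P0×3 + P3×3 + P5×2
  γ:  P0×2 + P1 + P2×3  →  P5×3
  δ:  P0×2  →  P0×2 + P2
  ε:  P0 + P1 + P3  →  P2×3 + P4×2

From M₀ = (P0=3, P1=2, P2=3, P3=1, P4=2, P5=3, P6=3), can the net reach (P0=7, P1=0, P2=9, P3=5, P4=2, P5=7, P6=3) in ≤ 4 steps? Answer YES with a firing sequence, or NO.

step 1: fire β:  (P0=3, P1=2, P2=3, P3=1, P4=2, P5=3, P6=3) → (P0=6, P1=2, P2=3, P3=4, P4=0, P5=5, P6=3)
step 2: fire ε:  (P0=6, P1=2, P2=3, P3=4, P4=0, P5=5, P6=3) → (P0=5, P1=1, P2=6, P3=3, P4=2, P5=5, P6=3)
step 3: fire β:  (P0=5, P1=1, P2=6, P3=3, P4=2, P5=5, P6=3) → (P0=8, P1=1, P2=6, P3=6, P4=0, P5=7, P6=3)
step 4: fire ε:  (P0=8, P1=1, P2=6, P3=6, P4=0, P5=7, P6=3) → (P0=7, P1=0, P2=9, P3=5, P4=2, P5=7, P6=3)

YES — reachable via ⟨β, ε, β, ε⟩ (4 firings)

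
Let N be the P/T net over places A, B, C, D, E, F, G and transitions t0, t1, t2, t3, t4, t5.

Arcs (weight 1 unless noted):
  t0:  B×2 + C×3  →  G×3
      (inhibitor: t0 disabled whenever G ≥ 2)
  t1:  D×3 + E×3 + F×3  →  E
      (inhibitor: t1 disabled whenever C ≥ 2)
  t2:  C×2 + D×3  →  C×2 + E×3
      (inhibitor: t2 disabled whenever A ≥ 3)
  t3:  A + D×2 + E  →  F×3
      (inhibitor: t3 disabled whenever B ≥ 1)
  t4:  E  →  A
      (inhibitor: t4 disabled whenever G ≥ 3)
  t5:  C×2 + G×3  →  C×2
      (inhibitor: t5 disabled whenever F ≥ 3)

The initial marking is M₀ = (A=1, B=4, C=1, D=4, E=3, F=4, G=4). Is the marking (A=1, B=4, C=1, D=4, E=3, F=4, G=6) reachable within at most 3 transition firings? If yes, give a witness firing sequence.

depth 0: 1 marking
depth 1: 2 markings reached so far
depth 2: 2 markings reached so far
(frontier empty at depth 2; search complete)
target is not among the 2 markings reachable within 3 steps

NO — not reachable within 3 firings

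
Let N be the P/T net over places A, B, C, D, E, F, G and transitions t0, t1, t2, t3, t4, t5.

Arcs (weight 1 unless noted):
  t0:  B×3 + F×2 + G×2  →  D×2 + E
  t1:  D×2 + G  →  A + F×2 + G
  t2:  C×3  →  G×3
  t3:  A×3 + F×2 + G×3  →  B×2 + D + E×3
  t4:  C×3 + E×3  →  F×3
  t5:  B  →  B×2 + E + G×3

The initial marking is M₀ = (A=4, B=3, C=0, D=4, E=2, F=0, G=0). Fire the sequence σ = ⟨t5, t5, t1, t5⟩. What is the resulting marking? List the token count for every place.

step 1: fire t5:  (A=4, B=3, C=0, D=4, E=2, F=0, G=0) → (A=4, B=4, C=0, D=4, E=3, F=0, G=3)
step 2: fire t5:  (A=4, B=4, C=0, D=4, E=3, F=0, G=3) → (A=4, B=5, C=0, D=4, E=4, F=0, G=6)
step 3: fire t1:  (A=4, B=5, C=0, D=4, E=4, F=0, G=6) → (A=5, B=5, C=0, D=2, E=4, F=2, G=6)
step 4: fire t5:  (A=5, B=5, C=0, D=2, E=4, F=2, G=6) → (A=5, B=6, C=0, D=2, E=5, F=2, G=9)

(A=5, B=6, C=0, D=2, E=5, F=2, G=9)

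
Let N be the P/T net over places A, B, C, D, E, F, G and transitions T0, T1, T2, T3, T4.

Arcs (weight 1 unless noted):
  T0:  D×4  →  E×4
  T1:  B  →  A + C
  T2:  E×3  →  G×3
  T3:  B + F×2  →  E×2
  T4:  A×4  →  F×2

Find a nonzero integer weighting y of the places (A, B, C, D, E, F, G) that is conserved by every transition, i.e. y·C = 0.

y = (A:1, B:-4, C:-5, D:0, E:0, F:2, G:0)

Incidence matrix C (rows=places, cols=transitions):
       T0   T1   T2   T3   T4
    A   0    1    0    0   -4
    B   0   -1    0   -1    0
    C   0    1    0    0    0
    D  -4    0    0    0    0
    E   4    0   -3    2    0
    F   0    0    0   -2    2
    G   0    0    3    0    0

Candidate y = [1, -4, -5, 0, 0, 2, 0]; check y·C column-wise:
  col T0: 1·0 + -4·0 + -5·0 + 0·-4 + 0·4 + 2·0 = 0
  col T1: 1·1 + -4·-1 + -5·1 + 2·0 = 0
  col T2: 1·0 + -4·0 + -5·0 + 0·-3 + 2·0 + 0·3 = 0
  col T3: 1·0 + -4·-1 + -5·0 + 0·2 + 2·-2 = 0
  col T4: 1·-4 + -4·0 + -5·0 + 2·2 = 0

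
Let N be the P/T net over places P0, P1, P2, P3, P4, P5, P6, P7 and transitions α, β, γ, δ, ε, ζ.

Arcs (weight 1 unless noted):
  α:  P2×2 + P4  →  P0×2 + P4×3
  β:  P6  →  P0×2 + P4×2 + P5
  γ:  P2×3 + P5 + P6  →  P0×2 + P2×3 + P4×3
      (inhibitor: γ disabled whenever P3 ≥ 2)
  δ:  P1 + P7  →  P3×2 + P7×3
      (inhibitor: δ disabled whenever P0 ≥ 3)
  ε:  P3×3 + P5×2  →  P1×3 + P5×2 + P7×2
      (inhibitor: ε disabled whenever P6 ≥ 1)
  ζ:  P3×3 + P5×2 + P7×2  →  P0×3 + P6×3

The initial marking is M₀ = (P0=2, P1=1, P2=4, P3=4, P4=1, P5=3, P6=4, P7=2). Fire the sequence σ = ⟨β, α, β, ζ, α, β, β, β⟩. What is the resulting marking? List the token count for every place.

step 1: fire β:  (P0=2, P1=1, P2=4, P3=4, P4=1, P5=3, P6=4, P7=2) → (P0=4, P1=1, P2=4, P3=4, P4=3, P5=4, P6=3, P7=2)
step 2: fire α:  (P0=4, P1=1, P2=4, P3=4, P4=3, P5=4, P6=3, P7=2) → (P0=6, P1=1, P2=2, P3=4, P4=5, P5=4, P6=3, P7=2)
step 3: fire β:  (P0=6, P1=1, P2=2, P3=4, P4=5, P5=4, P6=3, P7=2) → (P0=8, P1=1, P2=2, P3=4, P4=7, P5=5, P6=2, P7=2)
step 4: fire ζ:  (P0=8, P1=1, P2=2, P3=4, P4=7, P5=5, P6=2, P7=2) → (P0=11, P1=1, P2=2, P3=1, P4=7, P5=3, P6=5, P7=0)
step 5: fire α:  (P0=11, P1=1, P2=2, P3=1, P4=7, P5=3, P6=5, P7=0) → (P0=13, P1=1, P2=0, P3=1, P4=9, P5=3, P6=5, P7=0)
step 6: fire β:  (P0=13, P1=1, P2=0, P3=1, P4=9, P5=3, P6=5, P7=0) → (P0=15, P1=1, P2=0, P3=1, P4=11, P5=4, P6=4, P7=0)
step 7: fire β:  (P0=15, P1=1, P2=0, P3=1, P4=11, P5=4, P6=4, P7=0) → (P0=17, P1=1, P2=0, P3=1, P4=13, P5=5, P6=3, P7=0)
step 8: fire β:  (P0=17, P1=1, P2=0, P3=1, P4=13, P5=5, P6=3, P7=0) → (P0=19, P1=1, P2=0, P3=1, P4=15, P5=6, P6=2, P7=0)

(P0=19, P1=1, P2=0, P3=1, P4=15, P5=6, P6=2, P7=0)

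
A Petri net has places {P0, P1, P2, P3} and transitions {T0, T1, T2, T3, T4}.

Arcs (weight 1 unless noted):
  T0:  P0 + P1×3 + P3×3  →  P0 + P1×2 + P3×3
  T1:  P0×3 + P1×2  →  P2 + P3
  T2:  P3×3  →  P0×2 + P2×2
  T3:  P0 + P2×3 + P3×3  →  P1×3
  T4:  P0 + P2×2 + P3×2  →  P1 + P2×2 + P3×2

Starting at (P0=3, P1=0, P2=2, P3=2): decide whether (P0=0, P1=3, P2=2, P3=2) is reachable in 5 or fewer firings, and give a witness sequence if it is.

YES — reachable via ⟨T4, T4, T4⟩ (3 firings)

step 1: fire T4:  (P0=3, P1=0, P2=2, P3=2) → (P0=2, P1=1, P2=2, P3=2)
step 2: fire T4:  (P0=2, P1=1, P2=2, P3=2) → (P0=1, P1=2, P2=2, P3=2)
step 3: fire T4:  (P0=1, P1=2, P2=2, P3=2) → (P0=0, P1=3, P2=2, P3=2)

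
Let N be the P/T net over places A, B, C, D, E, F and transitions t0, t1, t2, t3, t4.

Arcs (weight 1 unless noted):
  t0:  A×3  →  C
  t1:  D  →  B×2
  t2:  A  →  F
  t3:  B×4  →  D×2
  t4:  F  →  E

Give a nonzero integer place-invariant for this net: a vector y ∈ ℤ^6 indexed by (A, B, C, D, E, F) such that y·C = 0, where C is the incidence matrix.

Incidence matrix C (rows=places, cols=transitions):
       t0   t1   t2   t3   t4
    A  -3    0   -1    0    0
    B   0    2    0   -4    0
    C   1    0    0    0    0
    D   0   -1    0    2    0
    E   0    0    0    0    1
    F   0    0    1    0   -1

Candidate y = [0, 1, 0, 2, 0, 0]; check y·C column-wise:
  col t0: 0·-3 + 1·0 + 0·1 + 2·0 = 0
  col t1: 1·2 + 2·-1 = 0
  col t2: 0·-1 + 1·0 + 2·0 + 0·1 = 0
  col t3: 1·-4 + 2·2 = 0
  col t4: 1·0 + 2·0 + 0·1 + 0·-1 = 0

y = (A:0, B:1, C:0, D:2, E:0, F:0)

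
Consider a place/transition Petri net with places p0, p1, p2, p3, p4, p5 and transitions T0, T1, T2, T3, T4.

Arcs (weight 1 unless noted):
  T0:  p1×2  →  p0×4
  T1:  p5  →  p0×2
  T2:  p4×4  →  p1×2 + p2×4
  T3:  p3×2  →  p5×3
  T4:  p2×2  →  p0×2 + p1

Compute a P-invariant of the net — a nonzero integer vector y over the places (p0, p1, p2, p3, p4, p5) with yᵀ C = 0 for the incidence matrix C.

y = (p0:1, p1:2, p2:2, p3:3, p4:3, p5:2)

Incidence matrix C (rows=places, cols=transitions):
       T0   T1   T2   T3   T4
   p0   4    2    0    0    2
   p1  -2    0    2    0    1
   p2   0    0    4    0   -2
   p3   0    0    0   -2    0
   p4   0    0   -4    0    0
   p5   0   -1    0    3    0

Candidate y = [1, 2, 2, 3, 3, 2]; check y·C column-wise:
  col T0: 1·4 + 2·-2 + 2·0 + 3·0 + 3·0 + 2·0 = 0
  col T1: 1·2 + 2·0 + 2·0 + 3·0 + 3·0 + 2·-1 = 0
  col T2: 1·0 + 2·2 + 2·4 + 3·0 + 3·-4 + 2·0 = 0
  col T3: 1·0 + 2·0 + 2·0 + 3·-2 + 3·0 + 2·3 = 0
  col T4: 1·2 + 2·1 + 2·-2 + 3·0 + 3·0 + 2·0 = 0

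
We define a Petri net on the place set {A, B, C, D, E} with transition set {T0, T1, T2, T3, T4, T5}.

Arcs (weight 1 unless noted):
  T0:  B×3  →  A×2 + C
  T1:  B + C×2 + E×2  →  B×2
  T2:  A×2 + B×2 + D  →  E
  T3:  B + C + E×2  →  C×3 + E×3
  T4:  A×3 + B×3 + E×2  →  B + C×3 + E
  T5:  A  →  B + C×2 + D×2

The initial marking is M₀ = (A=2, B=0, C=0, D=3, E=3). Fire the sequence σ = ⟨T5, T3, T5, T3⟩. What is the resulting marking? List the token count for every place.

step 1: fire T5:  (A=2, B=0, C=0, D=3, E=3) → (A=1, B=1, C=2, D=5, E=3)
step 2: fire T3:  (A=1, B=1, C=2, D=5, E=3) → (A=1, B=0, C=4, D=5, E=4)
step 3: fire T5:  (A=1, B=0, C=4, D=5, E=4) → (A=0, B=1, C=6, D=7, E=4)
step 4: fire T3:  (A=0, B=1, C=6, D=7, E=4) → (A=0, B=0, C=8, D=7, E=5)

(A=0, B=0, C=8, D=7, E=5)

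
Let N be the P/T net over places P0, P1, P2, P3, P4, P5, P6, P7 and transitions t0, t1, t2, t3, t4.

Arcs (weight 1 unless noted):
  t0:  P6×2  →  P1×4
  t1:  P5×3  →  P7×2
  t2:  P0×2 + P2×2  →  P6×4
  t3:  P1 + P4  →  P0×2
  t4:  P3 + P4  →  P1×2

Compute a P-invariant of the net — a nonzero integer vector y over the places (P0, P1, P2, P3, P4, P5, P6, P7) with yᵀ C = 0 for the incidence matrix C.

Incidence matrix C (rows=places, cols=transitions):
       t0   t1   t2   t3   t4
   P0   0    0   -2    2    0
   P1   4    0    0   -1    2
   P2   0    0   -2    0    0
   P3   0    0    0    0   -1
   P4   0    0    0   -1   -1
   P5   0   -3    0    0    0
   P6  -2    0    4    0    0
   P7   0    2    0    0    0

Candidate y = [1, 0, -1, -2, 2, 0, 0, 0]; check y·C column-wise:
  col t0: 1·0 + 0·4 + -1·0 + -2·0 + 2·0 + 0·-2 = 0
  col t1: 1·0 + -1·0 + -2·0 + 2·0 + 0·-3 + 0·2 = 0
  col t2: 1·-2 + -1·-2 + -2·0 + 2·0 + 0·4 = 0
  col t3: 1·2 + 0·-1 + -1·0 + -2·0 + 2·-1 = 0
  col t4: 1·0 + 0·2 + -1·0 + -2·-1 + 2·-1 = 0

y = (P0:1, P1:0, P2:-1, P3:-2, P4:2, P5:0, P6:0, P7:0)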